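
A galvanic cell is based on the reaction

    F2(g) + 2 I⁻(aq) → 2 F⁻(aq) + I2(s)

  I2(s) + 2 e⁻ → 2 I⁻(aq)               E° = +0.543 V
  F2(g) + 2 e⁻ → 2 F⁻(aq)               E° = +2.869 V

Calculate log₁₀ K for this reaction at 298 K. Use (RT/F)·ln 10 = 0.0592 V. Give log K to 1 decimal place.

log K = 78.6

The F₂/F⁻ couple is reduced (cathode); E°cell = +2.869 − (+0.543) = +2.326 V with n = 2.
At equilibrium E = 0, so log K = nE°cell / 0.0592 = (2)(+2.326) / 0.0592 = 78.6.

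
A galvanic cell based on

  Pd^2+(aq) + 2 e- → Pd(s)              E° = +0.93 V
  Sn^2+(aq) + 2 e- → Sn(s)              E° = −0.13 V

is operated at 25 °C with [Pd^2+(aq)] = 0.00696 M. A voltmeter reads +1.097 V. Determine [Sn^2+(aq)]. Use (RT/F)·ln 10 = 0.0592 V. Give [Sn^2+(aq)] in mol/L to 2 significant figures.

The Pd²⁺/Pd couple has the larger reduction potential, so it is the cathode: E°cell = +0.93 − (−0.13) = +1.06 V and n = 2.
Since E = E° − (0.0592/n)·log Q, log Q = n(E° − E)/0.0592 = −1.250.
The balanced reaction is Pd^2+(aq) + Sn(s) → Pd(s) + Sn^2+(aq), so Q = [Sn^2+(aq)] / [Pd^2+(aq)].
Isolating [Sn^2+(aq)] in Q = 10^{−1.250} yields log [Sn^2+(aq)] = −3.407, i.e. 0.00039 M.

0.00039 M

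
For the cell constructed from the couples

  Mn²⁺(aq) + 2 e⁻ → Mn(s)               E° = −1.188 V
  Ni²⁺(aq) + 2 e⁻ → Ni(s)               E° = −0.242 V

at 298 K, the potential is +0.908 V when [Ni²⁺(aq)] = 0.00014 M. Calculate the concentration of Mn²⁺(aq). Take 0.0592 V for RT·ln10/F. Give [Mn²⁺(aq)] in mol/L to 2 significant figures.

With Ni²⁺/Ni at the cathode and Mn²⁺/Mn at the anode, E°cell = −0.242 − (−1.188) = +0.946 V (n = 2).
From the Nernst equation, log Q = n(E° − E)/0.0592 = 2·(+0.946 − (+0.908))/0.0592 = 1.284.
The balanced reaction is Ni²⁺(aq) + Mn(s) → Ni(s) + Mn²⁺(aq), so Q = [Mn²⁺(aq)] / [Ni²⁺(aq)].
Substituting the known concentrations and solving, log [Mn²⁺(aq)] = −2.570 and [Mn²⁺(aq)] = 0.0027 M.

0.0027 M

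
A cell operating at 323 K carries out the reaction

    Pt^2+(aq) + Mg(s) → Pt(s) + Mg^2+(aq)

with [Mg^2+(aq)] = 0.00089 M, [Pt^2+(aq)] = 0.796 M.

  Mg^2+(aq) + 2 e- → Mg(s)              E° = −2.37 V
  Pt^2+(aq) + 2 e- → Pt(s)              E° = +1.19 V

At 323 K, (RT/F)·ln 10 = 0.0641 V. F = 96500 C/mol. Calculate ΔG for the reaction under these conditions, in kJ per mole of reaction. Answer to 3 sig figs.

−705 kJ/mol

With Pt²⁺/Pt reduced at the cathode, E°cell = +1.19 − (−2.37) = +3.56 V and n = 2.
Here Q = [Mg^2+(aq)] / [Pt^2+(aq)] = 0.00112 (log Q = −2.952), giving E = +3.56 − (0.0641/2)·(−2.952) = +3.6546 V.
Then ΔG = −nFE = −2 × 96500 × +3.6546 J/mol = −705 kJ/mol.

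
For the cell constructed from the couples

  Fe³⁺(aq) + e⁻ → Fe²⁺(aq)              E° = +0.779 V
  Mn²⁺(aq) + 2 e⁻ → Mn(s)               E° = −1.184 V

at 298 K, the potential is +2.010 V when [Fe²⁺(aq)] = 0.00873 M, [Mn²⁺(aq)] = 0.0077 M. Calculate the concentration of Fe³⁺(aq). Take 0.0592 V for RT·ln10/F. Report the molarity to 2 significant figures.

The Fe³⁺/Fe²⁺ couple has the larger reduction potential, so it is the cathode: E°cell = +0.779 − (−1.184) = +1.963 V and n = 2.
From the Nernst equation, log Q = n(E° − E)/0.0592 = 2·(+1.963 − (+2.010))/0.0592 = −1.588.
The balanced reaction is 2 Fe³⁺(aq) + Mn(s) → 2 Fe²⁺(aq) + Mn²⁺(aq), so Q = ([Fe²⁺(aq)]^2·[Mn²⁺(aq)]) / [Fe³⁺(aq)]^2.
Isolating [Fe³⁺(aq)] in Q = 10^{−1.588} yields log [Fe³⁺(aq)] = −2.322, i.e. 0.0048 M.

0.0048 M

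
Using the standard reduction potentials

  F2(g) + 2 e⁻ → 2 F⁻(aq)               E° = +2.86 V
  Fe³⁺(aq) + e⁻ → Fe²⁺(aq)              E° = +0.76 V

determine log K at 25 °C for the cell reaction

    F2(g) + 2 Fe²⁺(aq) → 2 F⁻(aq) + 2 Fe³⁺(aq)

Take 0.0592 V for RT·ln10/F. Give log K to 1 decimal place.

The F₂/F⁻ couple is reduced (cathode); E°cell = +2.86 − (+0.76) = +2.10 V with n = 2.
At equilibrium E = 0, so log K = nE°cell / 0.0592 = (2)(+2.10) / 0.0592 = 70.9.

log K = 70.9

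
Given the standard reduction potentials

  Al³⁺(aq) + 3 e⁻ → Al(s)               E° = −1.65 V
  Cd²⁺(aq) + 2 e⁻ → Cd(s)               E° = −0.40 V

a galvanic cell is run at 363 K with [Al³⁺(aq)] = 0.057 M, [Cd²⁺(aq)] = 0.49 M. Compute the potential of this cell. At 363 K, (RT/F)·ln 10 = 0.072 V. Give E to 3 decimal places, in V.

+1.269 V

Since E°(Cd²⁺/Cd) > E°(Al³⁺/Al), Cd²⁺/Cd serves as the cathode.
E°cell = −0.40 − (−1.65) = +1.25 V, with n = 6 electrons transferred.
The balanced reaction is 3 Cd²⁺(aq) + 2 Al(s) → 3 Cd(s) + 2 Al³⁺(aq), so Q = [Al³⁺(aq)]^2 / [Cd²⁺(aq)]^3 = 0.0276 and log Q = −1.559.
E = E° − (0.072/n)·log Q = +1.25 − (0.072/6)(−1.559) = +1.269 V.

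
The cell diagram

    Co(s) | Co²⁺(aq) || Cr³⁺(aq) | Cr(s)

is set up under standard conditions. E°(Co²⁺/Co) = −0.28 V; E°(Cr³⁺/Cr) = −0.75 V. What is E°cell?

By convention the left-hand electrode in cell notation is the anode (oxidation) and the right-hand electrode is the cathode (reduction).
E°cell = E°(right) − E°(left) = −0.75 − (−0.28) = −0.47 V.
The negative sign shows that, as written, the cell would require an external voltage to drive the reaction.

−0.47 V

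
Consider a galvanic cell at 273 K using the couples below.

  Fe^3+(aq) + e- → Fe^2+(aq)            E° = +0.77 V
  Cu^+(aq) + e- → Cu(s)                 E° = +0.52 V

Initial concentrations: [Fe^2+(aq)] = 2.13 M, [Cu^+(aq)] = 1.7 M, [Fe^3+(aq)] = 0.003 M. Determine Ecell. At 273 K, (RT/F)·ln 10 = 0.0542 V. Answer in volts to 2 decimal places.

The Fe³⁺/Fe²⁺ couple has the more positive E°, so it is the cathode; Cu⁺/Cu is the anode.
E°cell = +0.77 − (+0.52) = +0.25 V, with n = 1 electron transferred.
For the overall reaction Fe^3+(aq) + Cu(s) → Fe^2+(aq) + Cu^+(aq), Q = ([Fe^2+(aq)]·[Cu^+(aq)]) / [Fe^3+(aq)] = 1.21×10^3, giving log Q = 3.082.
Applying E = E° − (RT ln10/nF)·log Q gives +0.25 − (0.0542/1)(3.082) = +0.08 V.

+0.08 V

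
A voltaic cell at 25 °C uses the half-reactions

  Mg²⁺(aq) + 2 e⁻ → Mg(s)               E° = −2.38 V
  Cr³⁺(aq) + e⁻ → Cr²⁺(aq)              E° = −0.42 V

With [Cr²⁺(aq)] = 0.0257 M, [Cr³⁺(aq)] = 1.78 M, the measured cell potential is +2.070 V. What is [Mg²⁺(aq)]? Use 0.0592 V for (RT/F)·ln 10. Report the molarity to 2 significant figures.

0.92 M

Cr³⁺/Cr²⁺ is the cathode (higher E°); E°cell = −0.42 − (−2.38) = +1.96 V with n = 2.
Since E = E° − (0.0592/n)·log Q, log Q = n(E° − E)/0.0592 = −3.716.
The balanced reaction is 2 Cr³⁺(aq) + Mg(s) → 2 Cr²⁺(aq) + Mg²⁺(aq), so Q = ([Cr²⁺(aq)]^2·[Mg²⁺(aq)]) / [Cr³⁺(aq)]^2.
Isolating [Mg²⁺(aq)] in Q = 10^{−3.716} yields log [Mg²⁺(aq)] = −0.035, i.e. 0.92 M.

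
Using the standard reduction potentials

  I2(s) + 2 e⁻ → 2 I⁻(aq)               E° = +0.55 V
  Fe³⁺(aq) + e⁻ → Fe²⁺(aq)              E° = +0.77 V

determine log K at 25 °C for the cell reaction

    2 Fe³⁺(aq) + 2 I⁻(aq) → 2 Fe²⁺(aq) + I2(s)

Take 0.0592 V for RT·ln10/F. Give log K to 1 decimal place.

log K = 7.4

The Fe³⁺/Fe²⁺ couple is reduced (cathode); E°cell = +0.77 − (+0.55) = +0.22 V with n = 2.
At equilibrium E = 0, so log K = nE°cell / 0.0592 = (2)(+0.22) / 0.0592 = 7.4.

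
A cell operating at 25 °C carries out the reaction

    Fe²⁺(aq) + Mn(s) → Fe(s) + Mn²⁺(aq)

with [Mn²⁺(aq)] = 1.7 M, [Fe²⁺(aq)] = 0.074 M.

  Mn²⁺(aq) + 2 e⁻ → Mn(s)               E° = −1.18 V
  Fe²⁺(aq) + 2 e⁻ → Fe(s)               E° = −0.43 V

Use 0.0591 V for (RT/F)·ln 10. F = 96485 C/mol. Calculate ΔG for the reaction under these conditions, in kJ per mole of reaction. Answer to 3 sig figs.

−137 kJ/mol

The standard cell potential is −0.43 − (−1.18) = +0.75 V, with n = 2 electrons in the balanced equation.
The reaction quotient is [Mn²⁺(aq)] / [Fe²⁺(aq)] = 23; by Nernst, E = +0.75 − (0.0591/2)(1.361) = +0.7098 V.
Finally ΔG = −nFE = −(2)(96485 C/mol)(+0.7098 V) = −137 kJ/mol.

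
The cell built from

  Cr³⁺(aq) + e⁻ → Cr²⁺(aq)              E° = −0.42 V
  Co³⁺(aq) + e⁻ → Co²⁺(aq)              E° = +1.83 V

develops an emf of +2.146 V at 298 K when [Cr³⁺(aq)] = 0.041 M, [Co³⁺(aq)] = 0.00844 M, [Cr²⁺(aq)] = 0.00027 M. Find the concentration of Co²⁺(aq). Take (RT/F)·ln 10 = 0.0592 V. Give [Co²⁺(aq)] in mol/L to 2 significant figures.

The Co³⁺/Co²⁺ couple has the larger reduction potential, so it is the cathode: E°cell = +1.83 − (−0.42) = +2.25 V and n = 1.
Since E = E° − (0.0592/n)·log Q, log Q = n(E° − E)/0.0592 = 1.757.
For Co³⁺(aq) + Cr²⁺(aq) → Co²⁺(aq) + Cr³⁺(aq), the reaction quotient is Q = ([Co²⁺(aq)]·[Cr³⁺(aq)]) / ([Co³⁺(aq)]·[Cr²⁺(aq)]).
Solving for the unknown gives log [Co²⁺(aq)] = −2.498, so [Co²⁺(aq)] ≈ 0.0032 M.

0.0032 M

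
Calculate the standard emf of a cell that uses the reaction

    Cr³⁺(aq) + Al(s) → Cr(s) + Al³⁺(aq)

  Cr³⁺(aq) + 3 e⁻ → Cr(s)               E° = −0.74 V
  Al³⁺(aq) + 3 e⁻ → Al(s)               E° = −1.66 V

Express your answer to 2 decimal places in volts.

+0.92 V

In the reaction as written, Cr³⁺(aq) is reduced (cathode) and Al³⁺(aq) is produced by oxidation at the anode.
E°cell = E°(cathode) − E°(anode) = −0.74 − (−1.66) = +0.92 V.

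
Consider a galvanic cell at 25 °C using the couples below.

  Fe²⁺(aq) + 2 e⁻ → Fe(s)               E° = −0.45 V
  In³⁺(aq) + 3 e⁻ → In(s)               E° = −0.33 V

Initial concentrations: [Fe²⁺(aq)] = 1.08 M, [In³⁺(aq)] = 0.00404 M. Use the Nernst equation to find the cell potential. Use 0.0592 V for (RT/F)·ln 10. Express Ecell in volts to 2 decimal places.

Since E°(In³⁺/In) > E°(Fe²⁺/Fe), In³⁺/In serves as the cathode.
E°cell = E°cat − E°an = −0.33 − (−0.45) = +0.12 V; n = 6.
For the overall reaction 2 In³⁺(aq) + 3 Fe(s) → 2 In(s) + 3 Fe²⁺(aq), Q = [Fe²⁺(aq)]^3 / [In³⁺(aq)]^2 = 7.72×10^4, giving log Q = 4.888.
Applying E = E° − (RT ln10/nF)·log Q gives +0.12 − (0.0592/6)(4.888) = +0.07 V.

+0.07 V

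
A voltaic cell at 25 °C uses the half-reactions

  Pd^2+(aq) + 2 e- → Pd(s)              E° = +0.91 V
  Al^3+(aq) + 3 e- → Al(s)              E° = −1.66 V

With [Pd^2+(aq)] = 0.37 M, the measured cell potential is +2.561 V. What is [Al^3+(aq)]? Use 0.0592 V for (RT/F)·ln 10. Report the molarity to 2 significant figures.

0.64 M

Pd²⁺/Pd is the cathode (higher E°); E°cell = +0.91 − (−1.66) = +2.57 V with n = 6.
Since E = E° − (0.0592/n)·log Q, log Q = n(E° − E)/0.0592 = 0.912.
For 3 Pd^2+(aq) + 2 Al(s) → 3 Pd(s) + 2 Al^3+(aq), the reaction quotient is Q = [Al^3+(aq)]^2 / [Pd^2+(aq)]^3.
Solving for the unknown gives log [Al^3+(aq)] = −0.192, so [Al^3+(aq)] ≈ 0.64 M.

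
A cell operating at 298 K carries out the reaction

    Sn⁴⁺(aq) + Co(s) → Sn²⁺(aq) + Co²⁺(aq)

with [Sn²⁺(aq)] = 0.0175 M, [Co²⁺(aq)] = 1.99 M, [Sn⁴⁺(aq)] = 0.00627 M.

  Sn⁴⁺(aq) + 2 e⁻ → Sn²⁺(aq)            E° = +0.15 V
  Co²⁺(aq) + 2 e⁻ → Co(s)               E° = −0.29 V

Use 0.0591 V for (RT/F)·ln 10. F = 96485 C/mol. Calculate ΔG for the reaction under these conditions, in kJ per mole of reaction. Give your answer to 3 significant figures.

With Sn⁴⁺/Sn²⁺ reduced at the cathode, E°cell = +0.15 − (−0.29) = +0.44 V and n = 2.
Q = ([Sn²⁺(aq)]·[Co²⁺(aq)]) / [Sn⁴⁺(aq)] = 5.55, so log Q = 0.745 and E = +0.44 − (0.0591/2)(0.745) = +0.4180 V.
Then ΔG = −nFE = −2 × 96485 × +0.4180 J/mol = −80.7 kJ/mol.

−80.7 kJ/mol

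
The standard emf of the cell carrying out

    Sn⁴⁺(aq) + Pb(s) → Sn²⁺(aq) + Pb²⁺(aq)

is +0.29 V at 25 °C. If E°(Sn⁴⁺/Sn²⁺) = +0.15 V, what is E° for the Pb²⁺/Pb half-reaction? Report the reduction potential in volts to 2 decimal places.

−0.14 V

In the reaction as written the Sn⁴⁺/Sn²⁺ couple is reduced (cathode) and Pb²⁺/Pb is oxidized (anode), so E°cell = E°(Sn⁴⁺/Sn²⁺) − E°(Pb²⁺/Pb).
E°(Pb²⁺/Pb) = E°(cathode) − E°cell = +0.15 − (+0.29) = −0.14 V.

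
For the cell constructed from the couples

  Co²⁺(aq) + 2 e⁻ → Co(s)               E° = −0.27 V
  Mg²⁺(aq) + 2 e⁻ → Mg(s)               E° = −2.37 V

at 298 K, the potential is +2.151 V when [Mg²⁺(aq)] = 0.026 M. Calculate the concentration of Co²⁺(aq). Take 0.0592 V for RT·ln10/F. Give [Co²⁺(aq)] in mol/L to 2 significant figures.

With Co²⁺/Co at the cathode and Mg²⁺/Mg at the anode, E°cell = −0.27 − (−2.37) = +2.10 V (n = 2).
Since E = E° − (0.0592/n)·log Q, log Q = n(E° − E)/0.0592 = −1.723.
The balanced reaction is Co²⁺(aq) + Mg(s) → Co(s) + Mg²⁺(aq), so Q = [Mg²⁺(aq)] / [Co²⁺(aq)].
Isolating [Co²⁺(aq)] in Q = 10^{−1.723} yields log [Co²⁺(aq)] = 0.138, i.e. 1.4 M.

1.4 M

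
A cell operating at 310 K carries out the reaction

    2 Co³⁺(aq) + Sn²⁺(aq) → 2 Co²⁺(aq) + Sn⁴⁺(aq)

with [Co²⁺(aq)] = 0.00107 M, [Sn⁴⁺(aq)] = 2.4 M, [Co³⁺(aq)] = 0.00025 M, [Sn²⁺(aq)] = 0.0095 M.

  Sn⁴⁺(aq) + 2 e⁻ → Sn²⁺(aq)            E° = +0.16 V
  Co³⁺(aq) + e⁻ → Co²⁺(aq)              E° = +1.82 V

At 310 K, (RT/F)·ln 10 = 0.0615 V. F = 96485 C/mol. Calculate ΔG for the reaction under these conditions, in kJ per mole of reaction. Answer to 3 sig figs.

−299 kJ/mol

With Co³⁺/Co²⁺ reduced at the cathode, E°cell = +1.82 − (+0.16) = +1.66 V and n = 2.
Here Q = ([Co²⁺(aq)]^2·[Sn⁴⁺(aq)]) / ([Co³⁺(aq)]^2·[Sn²⁺(aq)]) = 4.63×10^3 (log Q = 3.665), giving E = +1.66 − (0.0615/2)·(3.665) = +1.5473 V.
Finally ΔG = −nFE = −(2)(96485 C/mol)(+1.5473 V) = −299 kJ/mol.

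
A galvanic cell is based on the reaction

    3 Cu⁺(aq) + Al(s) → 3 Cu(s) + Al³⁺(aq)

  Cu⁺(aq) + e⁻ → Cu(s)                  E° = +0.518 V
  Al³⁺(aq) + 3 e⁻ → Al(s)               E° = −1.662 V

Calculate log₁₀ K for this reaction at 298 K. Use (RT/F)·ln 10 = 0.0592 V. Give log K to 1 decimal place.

The Cu⁺/Cu couple is reduced (cathode); E°cell = +0.518 − (−1.662) = +2.180 V with n = 3.
At equilibrium E = 0, so log K = nE°cell / 0.0592 = (3)(+2.180) / 0.0592 = 110.5.

log K = 110.5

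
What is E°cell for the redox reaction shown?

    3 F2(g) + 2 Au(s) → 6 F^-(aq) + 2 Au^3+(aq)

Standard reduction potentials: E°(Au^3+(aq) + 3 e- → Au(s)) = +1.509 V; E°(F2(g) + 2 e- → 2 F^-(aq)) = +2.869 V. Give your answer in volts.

+1.360 V

F2(g) gains electrons, so the F₂/F⁻ couple is the cathode; the Au³⁺/Au couple is the anode.
E°cell = E°(cathode) − E°(anode) = +2.869 − (+1.509) = +1.360 V.
The positive value indicates the reaction is spontaneous as written.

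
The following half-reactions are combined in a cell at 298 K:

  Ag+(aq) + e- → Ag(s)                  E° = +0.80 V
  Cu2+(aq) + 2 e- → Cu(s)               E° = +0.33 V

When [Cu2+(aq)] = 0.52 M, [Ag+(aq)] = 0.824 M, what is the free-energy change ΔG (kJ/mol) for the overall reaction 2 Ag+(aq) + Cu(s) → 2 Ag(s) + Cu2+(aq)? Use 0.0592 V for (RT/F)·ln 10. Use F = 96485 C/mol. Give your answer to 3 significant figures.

The standard cell potential is +0.80 − (+0.33) = +0.47 V, with n = 2 electrons in the balanced equation.
Q = [Cu2+(aq)] / [Ag+(aq)]^2 = 0.766, so log Q = −0.116 and E = +0.47 − (0.0592/2)(−0.116) = +0.4734 V.
Finally ΔG = −nFE = −(2)(96485 C/mol)(+0.4734 V) = −91.4 kJ/mol.

−91.4 kJ/mol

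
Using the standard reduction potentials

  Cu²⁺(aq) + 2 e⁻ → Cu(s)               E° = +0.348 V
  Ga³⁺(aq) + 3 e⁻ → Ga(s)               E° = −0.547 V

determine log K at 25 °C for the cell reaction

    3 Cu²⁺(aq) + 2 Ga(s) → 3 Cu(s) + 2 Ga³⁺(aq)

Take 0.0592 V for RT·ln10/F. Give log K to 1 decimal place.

log K = 90.7

The Cu²⁺/Cu couple is reduced (cathode); E°cell = +0.348 − (−0.547) = +0.895 V with n = 6.
At equilibrium E = 0, so log K = nE°cell / 0.0592 = (6)(+0.895) / 0.0592 = 90.7.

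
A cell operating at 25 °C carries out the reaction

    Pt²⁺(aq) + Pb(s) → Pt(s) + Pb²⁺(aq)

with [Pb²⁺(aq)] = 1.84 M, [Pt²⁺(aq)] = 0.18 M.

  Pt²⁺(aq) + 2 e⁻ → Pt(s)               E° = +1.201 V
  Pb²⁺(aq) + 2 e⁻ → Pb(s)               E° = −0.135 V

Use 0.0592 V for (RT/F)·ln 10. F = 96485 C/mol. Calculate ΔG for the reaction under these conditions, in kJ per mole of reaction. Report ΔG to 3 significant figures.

E°cell = +1.201 − (−0.135) = +1.336 V; the balanced reaction transfers n = 2 electrons.
The reaction quotient is [Pb²⁺(aq)] / [Pt²⁺(aq)] = 10.2; by Nernst, E = +1.336 − (0.0592/2)(1.010) = +1.3061 V.
Then ΔG = −nFE = −2 × 96485 × +1.3061 J/mol = −252 kJ/mol.

−252 kJ/mol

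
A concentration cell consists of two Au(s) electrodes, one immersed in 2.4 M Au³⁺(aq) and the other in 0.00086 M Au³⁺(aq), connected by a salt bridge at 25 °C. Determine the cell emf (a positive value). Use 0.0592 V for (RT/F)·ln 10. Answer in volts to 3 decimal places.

0.068 V

For a concentration cell E°cell = 0, since both electrodes use the same couple.
The compartment with the higher Au³⁺(aq) concentration (2.4 M) acts as the cathode; ions are reduced there and produced at the dilute (0.00086 M) anode.
With n = 3, Ecell = −(0.0592/3)·log([dilute]/[conc]) = −(0.0592/3)·log(0.00086/2.4) = +0.068 V.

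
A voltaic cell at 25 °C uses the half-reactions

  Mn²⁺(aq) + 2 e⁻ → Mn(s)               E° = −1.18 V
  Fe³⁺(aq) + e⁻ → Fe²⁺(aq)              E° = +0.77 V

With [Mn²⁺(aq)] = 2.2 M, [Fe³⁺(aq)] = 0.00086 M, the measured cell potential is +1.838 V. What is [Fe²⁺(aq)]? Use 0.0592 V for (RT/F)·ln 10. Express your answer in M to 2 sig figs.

0.045 M

Fe³⁺/Fe²⁺ is the cathode (higher E°); E°cell = +0.77 − (−1.18) = +1.95 V with n = 2.
Rearranging E = E° − (0.0592/n)·log Q gives log Q = 2(+1.95 − (+1.838))/0.0592 = 3.784.
Balancing electrons gives 2 Fe³⁺(aq) + Mn(s) → 2 Fe²⁺(aq) + Mn²⁺(aq); thus Q = ([Fe²⁺(aq)]^2·[Mn²⁺(aq)]) / [Fe³⁺(aq)]^2.
Solving for the unknown gives log [Fe²⁺(aq)] = −1.345, so [Fe²⁺(aq)] ≈ 0.045 M.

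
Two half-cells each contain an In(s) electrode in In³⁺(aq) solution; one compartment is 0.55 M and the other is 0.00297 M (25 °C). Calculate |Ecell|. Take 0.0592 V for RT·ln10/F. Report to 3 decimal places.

0.045 V

For a concentration cell E°cell = 0, since both electrodes use the same couple.
The compartment with the higher In³⁺(aq) concentration (0.55 M) acts as the cathode; ions are reduced there and produced at the dilute (0.00297 M) anode.
With n = 3, Ecell = −(0.0592/3)·log([dilute]/[conc]) = −(0.0592/3)·log(0.00297/0.55) = +0.045 V.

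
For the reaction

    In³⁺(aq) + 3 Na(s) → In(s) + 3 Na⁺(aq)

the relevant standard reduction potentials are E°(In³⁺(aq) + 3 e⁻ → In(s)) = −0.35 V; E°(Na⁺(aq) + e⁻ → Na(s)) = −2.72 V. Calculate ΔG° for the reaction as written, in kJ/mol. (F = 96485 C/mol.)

In the reaction as written In³⁺(aq) is reduced, so the In³⁺/In couple is the cathode and Na⁺/Na is the anode.
E°cell = −0.35 − (−2.72) = +2.37 V; balancing electrons gives n = 3.
ΔG° = −nFE°cell = −(3)(96485)(+2.37) J/mol = −686 kJ/mol.

−686 kJ/mol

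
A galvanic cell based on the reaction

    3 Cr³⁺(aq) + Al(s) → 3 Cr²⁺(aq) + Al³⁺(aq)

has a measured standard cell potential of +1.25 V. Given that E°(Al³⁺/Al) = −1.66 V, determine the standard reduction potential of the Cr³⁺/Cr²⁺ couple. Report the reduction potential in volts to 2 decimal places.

−0.41 V

In the reaction as written the Cr³⁺/Cr²⁺ couple is reduced (cathode) and Al³⁺/Al is oxidized (anode), so E°cell = E°(Cr³⁺/Cr²⁺) − E°(Al³⁺/Al).
E°(Cr³⁺/Cr²⁺) = E°cell + E°(anode) = +1.25 + (−1.66) = −0.41 V.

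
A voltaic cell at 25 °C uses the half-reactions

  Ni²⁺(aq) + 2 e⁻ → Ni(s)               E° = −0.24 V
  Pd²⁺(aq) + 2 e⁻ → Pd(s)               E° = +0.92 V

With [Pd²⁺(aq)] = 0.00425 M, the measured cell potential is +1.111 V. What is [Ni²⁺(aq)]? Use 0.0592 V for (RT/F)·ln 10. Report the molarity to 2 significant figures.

0.19 M

The Pd²⁺/Pd couple has the larger reduction potential, so it is the cathode: E°cell = +0.92 − (−0.24) = +1.16 V and n = 2.
Rearranging E = E° − (0.0592/n)·log Q gives log Q = 2(+1.16 − (+1.111))/0.0592 = 1.655.
For Pd²⁺(aq) + Ni(s) → Pd(s) + Ni²⁺(aq), the reaction quotient is Q = [Ni²⁺(aq)] / [Pd²⁺(aq)].
Isolating [Ni²⁺(aq)] in Q = 10^{1.655} yields log [Ni²⁺(aq)] = −0.717, i.e. 0.19 M.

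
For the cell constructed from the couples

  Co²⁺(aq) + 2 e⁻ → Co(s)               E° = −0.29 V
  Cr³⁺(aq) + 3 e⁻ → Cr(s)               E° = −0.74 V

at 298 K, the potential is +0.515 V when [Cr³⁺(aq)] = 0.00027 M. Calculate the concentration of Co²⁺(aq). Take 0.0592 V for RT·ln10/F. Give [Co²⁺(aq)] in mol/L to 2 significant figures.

With Co²⁺/Co at the cathode and Cr³⁺/Cr at the anode, E°cell = −0.29 − (−0.74) = +0.45 V (n = 6).
Rearranging E = E° − (0.0592/n)·log Q gives log Q = 6(+0.45 − (+0.515))/0.0592 = −6.588.
Balancing electrons gives 3 Co²⁺(aq) + 2 Cr(s) → 3 Co(s) + 2 Cr³⁺(aq); thus Q = [Cr³⁺(aq)]^2 / [Co²⁺(aq)]^3.
Isolating [Co²⁺(aq)] in Q = 10^{−6.588} yields log [Co²⁺(aq)] = −0.183, i.e. 0.66 M.

0.66 M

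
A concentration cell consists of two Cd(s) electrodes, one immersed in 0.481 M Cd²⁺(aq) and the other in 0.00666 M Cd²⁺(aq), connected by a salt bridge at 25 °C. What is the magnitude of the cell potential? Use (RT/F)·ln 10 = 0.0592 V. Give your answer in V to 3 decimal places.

0.055 V

For a concentration cell E°cell = 0, since both electrodes use the same couple.
The compartment with the higher Cd²⁺(aq) concentration (0.481 M) acts as the cathode; ions are reduced there and produced at the dilute (0.00666 M) anode.
With n = 2, Ecell = −(0.0592/2)·log([dilute]/[conc]) = −(0.0592/2)·log(0.00666/0.481) = +0.055 V.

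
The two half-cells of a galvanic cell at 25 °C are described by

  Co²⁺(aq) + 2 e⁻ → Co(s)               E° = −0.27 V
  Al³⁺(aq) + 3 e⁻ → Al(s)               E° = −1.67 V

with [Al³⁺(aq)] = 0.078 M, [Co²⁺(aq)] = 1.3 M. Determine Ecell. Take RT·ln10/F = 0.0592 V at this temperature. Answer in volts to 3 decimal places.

Since E°(Co²⁺/Co) > E°(Al³⁺/Al), Co²⁺/Co serves as the cathode.
E°cell = −0.27 − (−1.67) = +1.40 V, with n = 6 electrons transferred.
Balancing gives 3 Co²⁺(aq) + 2 Al(s) → 3 Co(s) + 2 Al³⁺(aq); hence Q = [Al³⁺(aq)]^2 / [Co²⁺(aq)]^3 = 0.00277 (log Q = −2.558).
By the Nernst equation, E = +1.40 − (0.0592/6)·(−2.558) = +1.425 V.

+1.425 V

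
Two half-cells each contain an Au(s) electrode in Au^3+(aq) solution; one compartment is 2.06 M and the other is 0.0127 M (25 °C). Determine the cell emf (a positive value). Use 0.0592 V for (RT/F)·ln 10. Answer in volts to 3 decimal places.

0.044 V

For a concentration cell E°cell = 0, since both electrodes use the same couple.
The compartment with the higher Au^3+(aq) concentration (2.06 M) acts as the cathode; ions are reduced there and produced at the dilute (0.0127 M) anode.
With n = 3, Ecell = −(0.0592/3)·log([dilute]/[conc]) = −(0.0592/3)·log(0.0127/2.06) = +0.044 V.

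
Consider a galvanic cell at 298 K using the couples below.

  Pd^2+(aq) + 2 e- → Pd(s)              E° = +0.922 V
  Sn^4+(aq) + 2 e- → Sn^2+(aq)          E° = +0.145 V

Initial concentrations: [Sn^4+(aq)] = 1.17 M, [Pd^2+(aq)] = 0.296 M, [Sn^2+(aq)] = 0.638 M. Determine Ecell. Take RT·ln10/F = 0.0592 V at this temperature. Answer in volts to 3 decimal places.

Pd²⁺/Pd is reduced (cathode, E° = +0.922 V) and Sn⁴⁺/Sn²⁺ is oxidized (anode).
The standard potential is +0.922 − (+0.145) = +0.777 V and the balanced reaction transfers n = 2 electrons.
The balanced reaction is Pd^2+(aq) + Sn^2+(aq) → Pd(s) + Sn^4+(aq), so Q = [Sn^4+(aq)] / ([Pd^2+(aq)]·[Sn^2+(aq)]) = 6.2 and log Q = 0.792.
By the Nernst equation, E = +0.777 − (0.0592/2)·(0.792) = +0.754 V.

+0.754 V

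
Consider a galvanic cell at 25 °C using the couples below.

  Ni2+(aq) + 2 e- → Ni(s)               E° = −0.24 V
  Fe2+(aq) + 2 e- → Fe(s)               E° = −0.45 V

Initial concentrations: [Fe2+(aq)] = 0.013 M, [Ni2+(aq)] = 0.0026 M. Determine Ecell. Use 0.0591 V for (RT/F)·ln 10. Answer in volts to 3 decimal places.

The Ni²⁺/Ni couple has the more positive E°, so it is the cathode; Fe²⁺/Fe is the anode.
The standard potential is −0.24 − (−0.45) = +0.21 V and the balanced reaction transfers n = 2 electrons.
The balanced reaction is Ni2+(aq) + Fe(s) → Ni(s) + Fe2+(aq), so Q = [Fe2+(aq)] / [Ni2+(aq)] = 5 and log Q = 0.699.
By the Nernst equation, E = +0.21 − (0.0591/2)·(0.699) = +0.189 V.

+0.189 V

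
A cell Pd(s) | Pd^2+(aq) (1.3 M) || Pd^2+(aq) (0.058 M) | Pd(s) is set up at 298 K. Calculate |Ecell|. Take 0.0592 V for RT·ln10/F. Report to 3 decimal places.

0.040 V

For a concentration cell E°cell = 0, since both electrodes use the same couple.
The compartment with the higher Pd^2+(aq) concentration (1.3 M) acts as the cathode; ions are reduced there and produced at the dilute (0.058 M) anode.
With n = 2, Ecell = −(0.0592/2)·log([dilute]/[conc]) = −(0.0592/2)·log(0.058/1.3) = +0.040 V.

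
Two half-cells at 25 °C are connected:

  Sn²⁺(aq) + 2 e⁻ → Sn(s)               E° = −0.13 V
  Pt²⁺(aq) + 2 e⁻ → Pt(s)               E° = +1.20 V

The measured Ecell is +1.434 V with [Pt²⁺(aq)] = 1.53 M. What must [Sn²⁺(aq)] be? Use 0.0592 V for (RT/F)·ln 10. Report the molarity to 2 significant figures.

0.00047 M

The Pt²⁺/Pt couple has the larger reduction potential, so it is the cathode: E°cell = +1.20 − (−0.13) = +1.33 V and n = 2.
Rearranging E = E° − (0.0592/n)·log Q gives log Q = 2(+1.33 − (+1.434))/0.0592 = −3.514.
For Pt²⁺(aq) + Sn(s) → Pt(s) + Sn²⁺(aq), the reaction quotient is Q = [Sn²⁺(aq)] / [Pt²⁺(aq)].
Solving for the unknown gives log [Sn²⁺(aq)] = −3.329, so [Sn²⁺(aq)] ≈ 0.00047 M.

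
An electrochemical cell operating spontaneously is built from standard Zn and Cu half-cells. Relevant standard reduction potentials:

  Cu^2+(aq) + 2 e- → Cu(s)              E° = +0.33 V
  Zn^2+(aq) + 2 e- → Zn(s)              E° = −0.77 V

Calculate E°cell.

+1.10 V

Of the two couples in this cell, the one with the more positive reduction potential is reduced at the cathode: here that is Cu²⁺/Cu (+0.33 V); Zn²⁺/Zn (−0.77 V) is the anode.
E°cell = E°(cathode) − E°(anode) = +0.33 − (−0.77) = +1.10 V.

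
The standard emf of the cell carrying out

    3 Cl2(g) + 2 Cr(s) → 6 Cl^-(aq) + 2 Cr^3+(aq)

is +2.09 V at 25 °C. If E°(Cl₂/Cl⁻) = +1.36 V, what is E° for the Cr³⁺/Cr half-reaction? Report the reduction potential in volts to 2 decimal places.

−0.73 V

In the reaction as written the Cl₂/Cl⁻ couple is reduced (cathode) and Cr³⁺/Cr is oxidized (anode), so E°cell = E°(Cl₂/Cl⁻) − E°(Cr³⁺/Cr).
E°(Cr³⁺/Cr) = E°(cathode) − E°cell = +1.36 − (+2.09) = −0.73 V.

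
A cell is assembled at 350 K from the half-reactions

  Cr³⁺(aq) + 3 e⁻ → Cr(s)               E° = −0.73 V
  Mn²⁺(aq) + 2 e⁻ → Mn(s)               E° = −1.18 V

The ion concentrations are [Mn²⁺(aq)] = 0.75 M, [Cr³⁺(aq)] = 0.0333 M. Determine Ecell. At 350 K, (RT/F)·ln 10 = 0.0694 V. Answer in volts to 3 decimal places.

Cr³⁺/Cr is reduced (cathode, E° = −0.73 V) and Mn²⁺/Mn is oxidized (anode).
E°cell = E°cat − E°an = −0.73 − (−1.18) = +0.45 V; n = 6.
The balanced reaction is 2 Cr³⁺(aq) + 3 Mn(s) → 2 Cr(s) + 3 Mn²⁺(aq), so Q = [Mn²⁺(aq)]^3 / [Cr³⁺(aq)]^2 = 380 and log Q = 2.580.
By the Nernst equation, E = +0.45 − (0.0694/6)·(2.580) = +0.420 V.

+0.420 V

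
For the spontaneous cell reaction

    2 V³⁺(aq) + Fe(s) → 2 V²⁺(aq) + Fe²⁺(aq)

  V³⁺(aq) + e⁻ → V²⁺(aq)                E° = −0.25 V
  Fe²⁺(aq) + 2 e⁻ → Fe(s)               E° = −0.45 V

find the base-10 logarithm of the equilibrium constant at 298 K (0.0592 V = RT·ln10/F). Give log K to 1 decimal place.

log K = 6.8

The V³⁺/V²⁺ couple is reduced (cathode); E°cell = −0.25 − (−0.45) = +0.20 V with n = 2.
At equilibrium E = 0, so log K = nE°cell / 0.0592 = (2)(+0.20) / 0.0592 = 6.8.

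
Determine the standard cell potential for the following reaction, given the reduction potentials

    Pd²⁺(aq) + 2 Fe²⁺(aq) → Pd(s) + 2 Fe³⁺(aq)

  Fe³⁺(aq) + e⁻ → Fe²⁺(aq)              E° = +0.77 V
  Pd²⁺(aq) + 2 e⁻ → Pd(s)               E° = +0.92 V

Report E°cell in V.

In the reaction as written, Pd²⁺(aq) is reduced (cathode) and Fe³⁺(aq) is produced by oxidation at the anode.
E°cell = E°(cathode) − E°(anode) = +0.92 − (+0.77) = +0.15 V.

+0.15 V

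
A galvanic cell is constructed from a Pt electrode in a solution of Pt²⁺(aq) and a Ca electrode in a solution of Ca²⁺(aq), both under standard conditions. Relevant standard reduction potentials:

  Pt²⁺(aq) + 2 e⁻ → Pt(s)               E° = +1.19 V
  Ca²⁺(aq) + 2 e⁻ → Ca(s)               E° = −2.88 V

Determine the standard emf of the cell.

+4.07 V

Of the two couples in this cell, the one with the more positive reduction potential is reduced at the cathode: here that is Pt²⁺/Pt (+1.19 V); Ca²⁺/Ca (−2.88 V) is the anode.
E°cell = E°(cathode) − E°(anode) = +1.19 − (−2.88) = +4.07 V.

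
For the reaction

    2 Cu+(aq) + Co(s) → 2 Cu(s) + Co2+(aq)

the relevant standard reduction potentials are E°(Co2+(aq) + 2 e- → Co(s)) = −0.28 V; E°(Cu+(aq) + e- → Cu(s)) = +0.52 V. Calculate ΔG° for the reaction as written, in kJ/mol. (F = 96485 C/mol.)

In the reaction as written Cu+(aq) is reduced, so the Cu⁺/Cu couple is the cathode and Co²⁺/Co is the anode.
E°cell = +0.52 − (−0.28) = +0.80 V; balancing electrons gives n = 2.
ΔG° = −nFE°cell = −(2)(96485)(+0.80) J/mol = −154 kJ/mol.

−154 kJ/mol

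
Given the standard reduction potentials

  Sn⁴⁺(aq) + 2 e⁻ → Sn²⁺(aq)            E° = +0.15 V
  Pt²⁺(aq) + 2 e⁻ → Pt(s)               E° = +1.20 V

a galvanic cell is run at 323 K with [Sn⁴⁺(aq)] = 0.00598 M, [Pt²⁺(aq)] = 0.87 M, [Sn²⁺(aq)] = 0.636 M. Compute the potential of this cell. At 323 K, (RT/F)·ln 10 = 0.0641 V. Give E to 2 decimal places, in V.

+1.11 V

Pt²⁺/Pt is reduced (cathode, E° = +1.20 V) and Sn⁴⁺/Sn²⁺ is oxidized (anode).
E°cell = +1.20 − (+0.15) = +1.05 V, with n = 2 electrons transferred.
The balanced reaction is Pt²⁺(aq) + Sn²⁺(aq) → Pt(s) + Sn⁴⁺(aq), so Q = [Sn⁴⁺(aq)] / ([Pt²⁺(aq)]·[Sn²⁺(aq)]) = 0.0108 and log Q = −1.966.
Applying E = E° − (RT ln10/nF)·log Q gives +1.05 − (0.0641/2)(−1.966) = +1.11 V.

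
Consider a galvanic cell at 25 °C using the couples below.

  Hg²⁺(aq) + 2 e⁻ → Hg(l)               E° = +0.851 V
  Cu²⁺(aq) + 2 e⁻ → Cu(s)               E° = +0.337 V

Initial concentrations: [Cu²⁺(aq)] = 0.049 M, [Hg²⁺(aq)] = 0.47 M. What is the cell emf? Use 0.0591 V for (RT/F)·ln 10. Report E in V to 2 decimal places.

The Hg²⁺/Hg couple has the more positive E°, so it is the cathode; Cu²⁺/Cu is the anode.
E°cell = +0.851 − (+0.337) = +0.514 V, with n = 2 electrons transferred.
For the overall reaction Hg²⁺(aq) + Cu(s) → Hg(l) + Cu²⁺(aq), Q = [Cu²⁺(aq)] / [Hg²⁺(aq)] = 0.104, giving log Q = −0.982.
Applying E = E° − (RT ln10/nF)·log Q gives +0.514 − (0.0591/2)(−0.982) = +0.54 V.

+0.54 V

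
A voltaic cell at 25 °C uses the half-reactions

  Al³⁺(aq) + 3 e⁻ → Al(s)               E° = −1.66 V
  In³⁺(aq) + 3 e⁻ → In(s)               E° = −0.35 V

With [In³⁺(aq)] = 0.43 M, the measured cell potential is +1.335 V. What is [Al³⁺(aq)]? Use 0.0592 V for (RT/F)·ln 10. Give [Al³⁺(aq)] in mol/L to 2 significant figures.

In³⁺/In is the cathode (higher E°); E°cell = −0.35 − (−1.66) = +1.31 V with n = 3.
From the Nernst equation, log Q = n(E° − E)/0.0592 = 3·(+1.31 − (+1.335))/0.0592 = −1.267.
The balanced reaction is In³⁺(aq) + Al(s) → In(s) + Al³⁺(aq), so Q = [Al³⁺(aq)] / [In³⁺(aq)].
Substituting the known concentrations and solving, log [Al³⁺(aq)] = −1.634 and [Al³⁺(aq)] = 0.023 M.

0.023 M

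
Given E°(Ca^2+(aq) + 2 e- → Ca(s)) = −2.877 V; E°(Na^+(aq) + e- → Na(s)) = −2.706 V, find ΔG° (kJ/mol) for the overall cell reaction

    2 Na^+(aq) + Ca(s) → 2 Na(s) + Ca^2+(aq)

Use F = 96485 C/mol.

−33.0 kJ/mol

In the reaction as written Na^+(aq) is reduced, so the Na⁺/Na couple is the cathode and Ca²⁺/Ca is the anode.
E°cell = −2.706 − (−2.877) = +0.171 V; balancing electrons gives n = 2.
ΔG° = −nFE°cell = −(2)(96485)(+0.171) J/mol = −33.0 kJ/mol.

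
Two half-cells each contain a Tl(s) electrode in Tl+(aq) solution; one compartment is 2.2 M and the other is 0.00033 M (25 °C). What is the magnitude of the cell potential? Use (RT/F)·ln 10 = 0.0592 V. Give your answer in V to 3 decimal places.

For a concentration cell E°cell = 0, since both electrodes use the same couple.
The compartment with the higher Tl+(aq) concentration (2.2 M) acts as the cathode; ions are reduced there and produced at the dilute (0.00033 M) anode.
With n = 1, Ecell = −(0.0592/1)·log([dilute]/[conc]) = −(0.0592/1)·log(0.00033/2.2) = +0.226 V.

0.226 V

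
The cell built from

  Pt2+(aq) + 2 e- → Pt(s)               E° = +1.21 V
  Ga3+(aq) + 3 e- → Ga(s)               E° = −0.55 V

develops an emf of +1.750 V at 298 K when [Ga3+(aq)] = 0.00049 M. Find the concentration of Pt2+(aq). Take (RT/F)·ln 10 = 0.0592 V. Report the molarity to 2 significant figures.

With Pt²⁺/Pt at the cathode and Ga³⁺/Ga at the anode, E°cell = +1.21 − (−0.55) = +1.76 V (n = 6).
Since E = E° − (0.0592/n)·log Q, log Q = n(E° − E)/0.0592 = 1.014.
Balancing electrons gives 3 Pt2+(aq) + 2 Ga(s) → 3 Pt(s) + 2 Ga3+(aq); thus Q = [Ga3+(aq)]^2 / [Pt2+(aq)]^3.
Substituting the known concentrations and solving, log [Pt2+(aq)] = −2.545 and [Pt2+(aq)] = 0.0029 M.

0.0029 M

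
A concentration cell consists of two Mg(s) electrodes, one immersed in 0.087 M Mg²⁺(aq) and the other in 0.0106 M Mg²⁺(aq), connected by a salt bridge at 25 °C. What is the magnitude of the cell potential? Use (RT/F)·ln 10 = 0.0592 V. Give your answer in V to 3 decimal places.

0.027 V

For a concentration cell E°cell = 0, since both electrodes use the same couple.
The compartment with the higher Mg²⁺(aq) concentration (0.087 M) acts as the cathode; ions are reduced there and produced at the dilute (0.0106 M) anode.
With n = 2, Ecell = −(0.0592/2)·log([dilute]/[conc]) = −(0.0592/2)·log(0.0106/0.087) = +0.027 V.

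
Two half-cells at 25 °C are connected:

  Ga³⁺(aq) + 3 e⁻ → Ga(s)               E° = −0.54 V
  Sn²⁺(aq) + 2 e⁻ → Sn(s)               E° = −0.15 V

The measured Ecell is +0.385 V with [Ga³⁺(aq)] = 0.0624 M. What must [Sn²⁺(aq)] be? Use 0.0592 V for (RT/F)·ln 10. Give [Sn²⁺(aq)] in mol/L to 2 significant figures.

0.11 M

Sn²⁺/Sn is the cathode (higher E°); E°cell = −0.15 − (−0.54) = +0.39 V with n = 6.
Since E = E° − (0.0592/n)·log Q, log Q = n(E° − E)/0.0592 = 0.507.
For 3 Sn²⁺(aq) + 2 Ga(s) → 3 Sn(s) + 2 Ga³⁺(aq), the reaction quotient is Q = [Ga³⁺(aq)]^2 / [Sn²⁺(aq)]^3.
Substituting the known concentrations and solving, log [Sn²⁺(aq)] = −0.972 and [Sn²⁺(aq)] = 0.11 M.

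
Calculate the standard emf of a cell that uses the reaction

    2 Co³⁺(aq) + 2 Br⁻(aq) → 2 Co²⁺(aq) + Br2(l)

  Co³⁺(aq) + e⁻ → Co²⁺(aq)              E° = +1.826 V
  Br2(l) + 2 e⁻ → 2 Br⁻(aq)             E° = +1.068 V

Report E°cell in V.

Co³⁺(aq) gains electrons, so the Co³⁺/Co²⁺ couple is the cathode; the Br₂/Br⁻ couple is the anode.
E°cell = E°(cathode) − E°(anode) = +1.826 − (+1.068) = +0.758 V.
The positive value indicates the reaction is spontaneous as written.

+0.758 V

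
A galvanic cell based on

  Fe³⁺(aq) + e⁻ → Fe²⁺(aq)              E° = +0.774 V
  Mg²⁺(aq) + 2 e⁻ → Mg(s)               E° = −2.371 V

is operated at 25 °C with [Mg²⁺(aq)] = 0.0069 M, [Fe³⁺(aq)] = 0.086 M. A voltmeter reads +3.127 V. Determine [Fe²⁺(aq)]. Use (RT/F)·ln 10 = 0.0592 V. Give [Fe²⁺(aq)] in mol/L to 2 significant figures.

2.1 M

The Fe³⁺/Fe²⁺ couple has the larger reduction potential, so it is the cathode: E°cell = +0.774 − (−2.371) = +3.145 V and n = 2.
Rearranging E = E° − (0.0592/n)·log Q gives log Q = 2(+3.145 − (+3.127))/0.0592 = 0.608.
Balancing electrons gives 2 Fe³⁺(aq) + Mg(s) → 2 Fe²⁺(aq) + Mg²⁺(aq); thus Q = ([Fe²⁺(aq)]^2·[Mg²⁺(aq)]) / [Fe³⁺(aq)]^2.
Solving for the unknown gives log [Fe²⁺(aq)] = 0.319, so [Fe²⁺(aq)] ≈ 2.1 M.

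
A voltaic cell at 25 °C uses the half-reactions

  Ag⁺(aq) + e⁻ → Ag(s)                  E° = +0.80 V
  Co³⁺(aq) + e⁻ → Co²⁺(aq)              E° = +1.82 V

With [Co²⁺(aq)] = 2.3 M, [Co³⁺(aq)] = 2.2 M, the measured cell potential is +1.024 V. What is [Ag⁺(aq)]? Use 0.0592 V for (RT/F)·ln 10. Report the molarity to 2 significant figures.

With Co³⁺/Co²⁺ at the cathode and Ag⁺/Ag at the anode, E°cell = +1.82 − (+0.80) = +1.02 V (n = 1).
Rearranging E = E° − (0.0592/n)·log Q gives log Q = 1(+1.02 − (+1.024))/0.0592 = −0.068.
For Co³⁺(aq) + Ag(s) → Co²⁺(aq) + Ag⁺(aq), the reaction quotient is Q = ([Co²⁺(aq)]·[Ag⁺(aq)]) / [Co³⁺(aq)].
Substituting the known concentrations and solving, log [Ag⁺(aq)] = −0.087 and [Ag⁺(aq)] = 0.82 M.

0.82 M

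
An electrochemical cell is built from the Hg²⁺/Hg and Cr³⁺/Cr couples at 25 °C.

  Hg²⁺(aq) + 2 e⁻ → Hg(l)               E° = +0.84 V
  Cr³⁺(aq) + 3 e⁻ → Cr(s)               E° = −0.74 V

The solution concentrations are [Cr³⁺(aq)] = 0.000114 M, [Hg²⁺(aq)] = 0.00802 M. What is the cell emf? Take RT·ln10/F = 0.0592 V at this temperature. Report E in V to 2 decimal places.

Hg²⁺/Hg is reduced (cathode, E° = +0.84 V) and Cr³⁺/Cr is oxidized (anode).
E°cell = +0.84 − (−0.74) = +1.58 V, with n = 6 electrons transferred.
Balancing gives 3 Hg²⁺(aq) + 2 Cr(s) → 3 Hg(l) + 2 Cr³⁺(aq); hence Q = [Cr³⁺(aq)]^2 / [Hg²⁺(aq)]^3 = 0.0252 (log Q = −1.599).
E = E° − (0.0592/n)·log Q = +1.58 − (0.0592/6)(−1.599) = +1.60 V.

+1.60 V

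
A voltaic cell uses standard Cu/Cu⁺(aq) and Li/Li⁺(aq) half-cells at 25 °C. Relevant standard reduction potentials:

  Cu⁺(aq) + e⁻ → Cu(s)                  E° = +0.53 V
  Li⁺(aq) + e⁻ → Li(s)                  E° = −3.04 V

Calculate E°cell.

+3.57 V

Of the two couples in this cell, the one with the more positive reduction potential is reduced at the cathode: here that is Cu⁺/Cu (+0.53 V); Li⁺/Li (−3.04 V) is the anode.
E°cell = E°(cathode) − E°(anode) = +0.53 − (−3.04) = +3.57 V.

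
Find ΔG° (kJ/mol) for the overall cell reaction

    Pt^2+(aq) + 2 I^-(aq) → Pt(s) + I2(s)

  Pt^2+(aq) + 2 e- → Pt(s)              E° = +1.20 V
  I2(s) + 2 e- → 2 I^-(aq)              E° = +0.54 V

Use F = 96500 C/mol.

In the reaction as written Pt^2+(aq) is reduced, so the Pt²⁺/Pt couple is the cathode and I₂/I⁻ is the anode.
E°cell = +1.20 − (+0.54) = +0.66 V; balancing electrons gives n = 2.
ΔG° = −nFE°cell = −(2)(96500)(+0.66) J/mol = −127 kJ/mol.

−127 kJ/mol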